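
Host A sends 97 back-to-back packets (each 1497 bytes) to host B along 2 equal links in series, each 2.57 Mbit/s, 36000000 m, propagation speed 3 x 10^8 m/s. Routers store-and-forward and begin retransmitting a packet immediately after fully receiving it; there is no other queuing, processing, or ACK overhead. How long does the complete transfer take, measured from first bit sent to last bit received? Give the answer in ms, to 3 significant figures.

Per-hop transmission t_tx = L/R = 11976/2570000 = 4.65992 ms.
Per-hop propagation t_prop = 36000000/300000000 = 120 ms.
Pipeline fill: first packet needs 2·t_tx to clear all hops; remaining 96 packets each add one t_tx.
Total = (2+97-1)·t_tx + 2·t_prop = 98·4.65992 + 2·120 = 697 ms.

697 ms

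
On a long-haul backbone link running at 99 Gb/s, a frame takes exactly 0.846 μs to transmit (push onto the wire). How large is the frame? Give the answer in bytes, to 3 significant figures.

10500 bytes

L = R × t_tx = 99000000000 b/s × 8.46e-07 s = 83754 bits.
In bytes: 83754 / 8 = 10500 bytes.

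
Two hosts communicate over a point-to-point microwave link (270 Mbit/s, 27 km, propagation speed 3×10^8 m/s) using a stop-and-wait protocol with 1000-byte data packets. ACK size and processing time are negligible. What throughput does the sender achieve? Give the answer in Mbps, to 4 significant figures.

38.16 Mbps

t_tx = L/R = 8000/270000000 = 2.96296e-05 s.
t_prop = 27000/300000000 = 9e-05 s; RTT = 0.00018 s.
Cycle = t_tx + RTT = 0.00020963 s.
Throughput = L / cycle = 8000 / 0.00020963 = 38.16 Mbps.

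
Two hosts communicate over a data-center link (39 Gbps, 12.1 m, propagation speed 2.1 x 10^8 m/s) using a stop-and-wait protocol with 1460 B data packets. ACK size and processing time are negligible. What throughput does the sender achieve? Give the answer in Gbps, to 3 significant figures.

t_tx = L/R = 11680/39000000000 = 2.99487e-07 s.
t_prop = 12.1/210000000 = 5.7619e-08 s; RTT = 1.15238e-07 s.
Cycle = t_tx + RTT = 4.14725e-07 s.
Throughput = L / cycle = 11680 / 4.14725e-07 = 28.2 Gbps.

28.2 Gbps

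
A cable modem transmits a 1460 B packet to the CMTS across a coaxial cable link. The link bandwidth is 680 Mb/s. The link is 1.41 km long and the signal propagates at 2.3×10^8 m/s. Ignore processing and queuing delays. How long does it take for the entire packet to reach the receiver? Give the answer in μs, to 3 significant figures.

23.3 μs

L = 1460 × 8 = 11680 bits.
Transmission delay = L/R = 11680 / 680000000 = 17.1765 μs.
Propagation delay = d/s = 1410 m / 2.3e+08 m/s = 6.13043 μs.
Total = 23.3 μs.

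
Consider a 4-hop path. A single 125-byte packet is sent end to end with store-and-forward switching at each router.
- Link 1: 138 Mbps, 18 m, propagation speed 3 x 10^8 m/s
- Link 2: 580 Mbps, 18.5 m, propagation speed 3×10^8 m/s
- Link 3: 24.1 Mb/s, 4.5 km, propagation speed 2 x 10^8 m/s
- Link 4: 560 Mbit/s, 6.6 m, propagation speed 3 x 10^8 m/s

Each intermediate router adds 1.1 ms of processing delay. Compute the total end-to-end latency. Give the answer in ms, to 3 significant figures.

L = 125 × 8 = 1000 bits.
Transmission delays (L/R per hop): 0.00724638, 0.00172414, 0.0414938, 0.00178571 ms; sum = 0.05225 ms.
Propagation delays (d/s per hop): 6e-05, 6.16667e-05, 0.0225, 2.2e-05 ms; sum = 0.0226437 ms.
Processing at 3 router(s): 3 × 1.1 ms = 3.3 ms.
End-to-end = 3.37 ms.

3.37 ms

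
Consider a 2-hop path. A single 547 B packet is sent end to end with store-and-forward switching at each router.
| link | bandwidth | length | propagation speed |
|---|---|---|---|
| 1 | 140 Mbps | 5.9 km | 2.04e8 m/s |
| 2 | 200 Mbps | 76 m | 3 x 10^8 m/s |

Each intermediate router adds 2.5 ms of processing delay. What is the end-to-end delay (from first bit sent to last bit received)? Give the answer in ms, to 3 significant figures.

2.58 ms

L = 547 × 8 = 4376 bits.
Transmission delays (L/R per hop): 0.0312571, 0.02188 ms; sum = 0.0531371 ms.
Propagation delays (d/s per hop): 0.0289216, 0.000253333 ms; sum = 0.0291749 ms.
Processing at 1 router(s): 1 × 2.5 ms = 2.5 ms.
End-to-end = 2.58 ms.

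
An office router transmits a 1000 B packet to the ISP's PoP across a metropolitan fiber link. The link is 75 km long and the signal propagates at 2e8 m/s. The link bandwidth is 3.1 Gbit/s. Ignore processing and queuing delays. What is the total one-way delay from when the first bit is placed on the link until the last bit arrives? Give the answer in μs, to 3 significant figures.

L = 1000 × 8 = 8000 bits.
Transmission delay = L/R = 8000 / 3100000000 = 2.58065 μs.
Propagation delay = d/s = 75000 m / 200000000 m/s = 375 μs.
Total = 378 μs.

378 μs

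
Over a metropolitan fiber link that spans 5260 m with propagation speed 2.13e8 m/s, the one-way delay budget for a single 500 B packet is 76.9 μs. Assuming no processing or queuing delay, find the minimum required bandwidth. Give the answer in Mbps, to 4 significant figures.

76.62 Mbps

L = 4000 bits.
Propagation delay = 5260 / 213000000 = 24.6948 μs.
Transmission budget = 76.9 − 24.6948 = 52.2052 μs.
R ≥ L / t_tx = 4000 bits / 5.22052e-05 s = 76.62 Mbps.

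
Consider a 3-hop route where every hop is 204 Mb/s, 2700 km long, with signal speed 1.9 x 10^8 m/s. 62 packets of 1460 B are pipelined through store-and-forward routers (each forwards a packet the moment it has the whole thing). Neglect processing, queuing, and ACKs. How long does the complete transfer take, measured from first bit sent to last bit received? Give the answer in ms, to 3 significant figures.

46.3 ms

Per-hop transmission t_tx = L/R = 11680/204000000 = 0.0572549 ms.
Per-hop propagation t_prop = 2700000/190000000 = 14.2105 ms.
Pipeline fill: first packet needs 3·t_tx to clear all hops; remaining 61 packets each add one t_tx.
Total = (3+62-1)·t_tx + 3·t_prop = 64·0.0572549 + 3·14.2105 = 46.3 ms.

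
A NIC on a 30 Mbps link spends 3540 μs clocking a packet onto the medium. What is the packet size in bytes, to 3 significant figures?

13300 bytes

L = R × t_tx = 30000000 b/s × 0.00354 s = 106200 bits.
In bytes: 106200 / 8 = 13300 bytes.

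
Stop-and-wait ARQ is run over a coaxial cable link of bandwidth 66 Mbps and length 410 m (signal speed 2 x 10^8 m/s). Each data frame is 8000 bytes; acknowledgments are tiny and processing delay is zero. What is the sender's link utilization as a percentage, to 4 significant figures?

t_tx = L/R = 64000/66000000 = 0.000969697 s.
t_prop = 410/200000000 = 2.05e-06 s; RTT = 4.1e-06 s.
Cycle = t_tx + RTT = 0.000973797 s.
Utilization = t_tx / cycle = 0.000969697/0.000973797 = 99.58 %.

99.58 %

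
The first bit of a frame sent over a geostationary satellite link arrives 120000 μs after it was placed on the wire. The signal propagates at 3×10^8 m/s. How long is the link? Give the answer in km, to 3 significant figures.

36000 km

d = s × t_prop = 300000000 × 0.12 = 36000 km.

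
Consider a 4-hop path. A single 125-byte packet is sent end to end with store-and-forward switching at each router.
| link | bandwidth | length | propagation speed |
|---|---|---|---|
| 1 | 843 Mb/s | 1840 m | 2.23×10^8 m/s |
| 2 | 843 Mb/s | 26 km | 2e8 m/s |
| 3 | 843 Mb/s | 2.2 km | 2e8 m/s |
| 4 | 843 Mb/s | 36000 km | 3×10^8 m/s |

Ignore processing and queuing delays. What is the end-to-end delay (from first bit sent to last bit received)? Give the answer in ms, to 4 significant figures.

L = 125 × 8 = 1000 bits.
Transmission delay per hop = L/R = 1000/843000000 = 0.00118624 ms; 4 hops → 0.00474496 ms.
Propagation delays (d/s per hop): 0.00825112, 0.13, 0.011, 120 ms; sum = 120.149 ms.
End-to-end = 120.2 ms.

120.2 ms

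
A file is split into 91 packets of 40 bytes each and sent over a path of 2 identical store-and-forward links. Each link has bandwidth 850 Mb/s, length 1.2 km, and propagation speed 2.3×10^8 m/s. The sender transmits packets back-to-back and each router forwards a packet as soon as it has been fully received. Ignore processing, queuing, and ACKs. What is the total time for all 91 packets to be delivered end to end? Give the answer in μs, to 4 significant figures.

Per-hop transmission t_tx = L/R = 320/850000000 = 0.376471 μs.
Per-hop propagation t_prop = 1200/2.3e+08 = 5.21739 μs.
Pipeline fill: first packet needs 2·t_tx to clear all hops; remaining 90 packets each add one t_tx.
Total = (2+91-1)·t_tx + 2·t_prop = 92·0.376471 + 2·5.21739 = 45.07 μs.

45.07 μs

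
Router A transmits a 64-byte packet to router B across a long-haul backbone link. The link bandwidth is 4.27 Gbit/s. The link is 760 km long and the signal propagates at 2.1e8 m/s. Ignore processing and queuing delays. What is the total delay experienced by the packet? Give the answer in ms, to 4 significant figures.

3.619 ms

L = 64 × 8 = 512 bits.
Transmission delay = L/R = 512 / 4.27e+09 = 0.000119906 ms.
Propagation delay = d/s = 760000 m / 210000000 m/s = 3.61905 ms.
Total = 3.619 ms.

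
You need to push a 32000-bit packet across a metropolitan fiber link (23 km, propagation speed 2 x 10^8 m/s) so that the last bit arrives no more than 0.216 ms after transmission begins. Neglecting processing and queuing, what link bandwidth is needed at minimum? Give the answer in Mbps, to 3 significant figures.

Propagation delay = 23000 / 200000000 = 0.115 ms.
Transmission budget = 0.216 − 0.115 = 0.101 ms.
R ≥ L / t_tx = 32000 bits / 0.000101 s = 317 Mbps.

317 Mbps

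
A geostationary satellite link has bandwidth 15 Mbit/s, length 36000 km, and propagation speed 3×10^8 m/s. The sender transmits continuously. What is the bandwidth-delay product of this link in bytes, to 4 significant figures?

Propagation delay = 36000000 / 300000000 = 0.12 s.
BDP = R × t_prop = 15000000 × 0.12 = 1800000 bits.
In bytes: 1800000/8 = 225000 bytes.

225000 bytes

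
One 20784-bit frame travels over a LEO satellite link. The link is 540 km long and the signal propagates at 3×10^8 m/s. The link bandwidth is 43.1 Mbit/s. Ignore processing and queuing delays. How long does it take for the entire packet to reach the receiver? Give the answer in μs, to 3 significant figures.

2280 μs

Transmission delay = L/R = 20784 / 43100000 = 482.227 μs.
Propagation delay = d/s = 540000 m / 300000000 m/s = 1800 μs.
Total = 2280 μs.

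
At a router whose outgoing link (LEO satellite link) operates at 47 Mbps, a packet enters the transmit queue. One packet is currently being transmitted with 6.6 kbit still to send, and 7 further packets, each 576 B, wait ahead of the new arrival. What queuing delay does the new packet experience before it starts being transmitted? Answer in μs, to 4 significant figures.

826.7 μs

Each queued packet: L/R = 4608/47000000 = 98.0426 μs.
7 queued → 686.298 μs.
Plus remaining 6600 bits of current packet: 140.426 μs.
Queuing delay = 826.7 μs.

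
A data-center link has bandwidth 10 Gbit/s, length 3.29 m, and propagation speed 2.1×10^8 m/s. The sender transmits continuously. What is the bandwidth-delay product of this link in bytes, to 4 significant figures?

Propagation delay = 3.29 / 210000000 = 1.56667e-08 s.
BDP = R × t_prop = 10000000000 × 1.56667e-08 = 156.667 bits.
In bytes: 156.667/8 = 19.58 bytes.

19.58 bytes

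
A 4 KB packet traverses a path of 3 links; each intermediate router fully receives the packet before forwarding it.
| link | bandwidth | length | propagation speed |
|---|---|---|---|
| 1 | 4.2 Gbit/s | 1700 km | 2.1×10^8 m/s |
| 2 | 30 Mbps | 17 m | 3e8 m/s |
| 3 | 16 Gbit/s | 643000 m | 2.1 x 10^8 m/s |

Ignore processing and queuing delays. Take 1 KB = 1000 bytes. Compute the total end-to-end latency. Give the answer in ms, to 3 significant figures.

12.2 ms

L = 32000 bits.
Transmission delays (L/R per hop): 0.00761905, 1.06667, 0.002 ms; sum = 1.07629 ms.
Propagation delays (d/s per hop): 8.09524, 5.66667e-05, 3.0619 ms; sum = 11.1572 ms.
End-to-end = 12.2 ms.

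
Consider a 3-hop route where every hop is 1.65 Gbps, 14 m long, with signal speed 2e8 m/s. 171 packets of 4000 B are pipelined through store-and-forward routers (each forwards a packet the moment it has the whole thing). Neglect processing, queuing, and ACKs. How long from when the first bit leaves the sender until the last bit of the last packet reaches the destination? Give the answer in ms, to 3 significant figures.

3.36 ms

Per-hop transmission t_tx = L/R = 32000/1650000000 = 0.0193939 ms.
Per-hop propagation t_prop = 14/200000000 = 7e-05 ms.
Pipeline fill: first packet needs 3·t_tx to clear all hops; remaining 170 packets each add one t_tx.
Total = (3+171-1)·t_tx + 3·t_prop = 173·0.0193939 + 3·7e-05 = 3.36 ms.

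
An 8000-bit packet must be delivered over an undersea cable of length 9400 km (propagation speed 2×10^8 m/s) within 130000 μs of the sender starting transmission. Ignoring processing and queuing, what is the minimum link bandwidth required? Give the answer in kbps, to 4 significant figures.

96.39 kbps

Propagation delay = 9400000 / 200000000 = 47000 μs.
Transmission budget = 130000 − 47000 = 83000 μs.
R ≥ L / t_tx = 8000 bits / 0.083 s = 96.39 kbps.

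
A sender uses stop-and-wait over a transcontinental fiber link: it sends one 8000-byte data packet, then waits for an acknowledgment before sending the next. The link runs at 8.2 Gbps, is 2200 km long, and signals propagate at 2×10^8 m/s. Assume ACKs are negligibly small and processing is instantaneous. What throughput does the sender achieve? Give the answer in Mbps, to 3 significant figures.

2.91 Mbps

t_tx = L/R = 64000/8.2e+09 = 7.80488e-06 s.
t_prop = 2200000/200000000 = 0.011 s; RTT = 0.022 s.
Cycle = t_tx + RTT = 0.0220078 s.
Throughput = L / cycle = 64000 / 0.0220078 = 2.91 Mbps.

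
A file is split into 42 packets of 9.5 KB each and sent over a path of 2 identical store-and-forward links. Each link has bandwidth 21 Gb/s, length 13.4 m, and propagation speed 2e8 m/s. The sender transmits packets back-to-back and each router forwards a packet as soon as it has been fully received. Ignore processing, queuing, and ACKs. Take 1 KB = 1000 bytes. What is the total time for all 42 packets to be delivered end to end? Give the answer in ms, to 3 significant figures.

0.156 ms

Per-hop transmission t_tx = L/R = 76000/21000000000 = 0.00361905 ms.
Per-hop propagation t_prop = 13.4/200000000 = 6.7e-05 ms.
Pipeline fill: first packet needs 2·t_tx to clear all hops; remaining 41 packets each add one t_tx.
Total = (2+42-1)·t_tx + 2·t_prop = 43·0.00361905 + 2·6.7e-05 = 0.156 ms.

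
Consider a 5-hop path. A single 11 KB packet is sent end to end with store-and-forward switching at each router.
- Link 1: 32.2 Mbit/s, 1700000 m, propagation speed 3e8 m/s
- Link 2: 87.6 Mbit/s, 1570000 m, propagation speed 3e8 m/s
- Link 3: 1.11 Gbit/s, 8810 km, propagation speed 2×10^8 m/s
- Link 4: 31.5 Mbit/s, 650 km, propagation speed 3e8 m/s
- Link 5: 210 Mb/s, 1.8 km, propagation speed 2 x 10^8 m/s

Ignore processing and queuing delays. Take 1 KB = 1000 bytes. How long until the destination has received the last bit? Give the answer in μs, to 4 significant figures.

L = 88000 bits.
Transmission delays (L/R per hop): 2732.92, 1004.57, 79.2793, 2793.65, 419.048 μs; sum = 7029.46 μs.
Propagation delays (d/s per hop): 5666.67, 5233.33, 44050, 2166.67, 9 μs; sum = 57125.7 μs.
End-to-end = 64160 μs.

64160 μs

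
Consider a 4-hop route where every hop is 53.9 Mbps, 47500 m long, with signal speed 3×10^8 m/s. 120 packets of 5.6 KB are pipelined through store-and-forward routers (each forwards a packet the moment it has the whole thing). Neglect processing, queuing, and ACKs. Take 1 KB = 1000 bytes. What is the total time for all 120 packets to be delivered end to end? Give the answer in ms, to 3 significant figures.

Per-hop transmission t_tx = L/R = 44800/53900000 = 0.831169 ms.
Per-hop propagation t_prop = 47500/300000000 = 0.158333 ms.
Pipeline fill: first packet needs 4·t_tx to clear all hops; remaining 119 packets each add one t_tx.
Total = (4+120-1)·t_tx + 4·t_prop = 123·0.831169 + 4·0.158333 = 103 ms.

103 ms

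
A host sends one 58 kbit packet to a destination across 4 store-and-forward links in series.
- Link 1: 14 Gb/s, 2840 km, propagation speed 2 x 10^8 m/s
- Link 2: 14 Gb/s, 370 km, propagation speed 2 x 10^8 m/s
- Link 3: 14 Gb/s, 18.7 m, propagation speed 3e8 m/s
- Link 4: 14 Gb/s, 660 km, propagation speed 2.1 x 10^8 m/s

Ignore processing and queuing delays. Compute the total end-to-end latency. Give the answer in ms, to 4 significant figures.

19.21 ms

L = 58000 bits.
Transmission delay per hop = L/R = 58000/14000000000 = 0.00414286 ms; 4 hops → 0.0165714 ms.
Propagation delays (d/s per hop): 14.2, 1.85, 6.23333e-05, 3.14286 ms; sum = 19.1929 ms.
End-to-end = 19.21 ms.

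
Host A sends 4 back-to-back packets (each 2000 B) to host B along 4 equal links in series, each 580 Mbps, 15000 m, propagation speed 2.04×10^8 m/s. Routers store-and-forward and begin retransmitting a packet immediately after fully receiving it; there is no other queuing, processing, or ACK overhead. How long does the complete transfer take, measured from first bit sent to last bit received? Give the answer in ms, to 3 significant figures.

Per-hop transmission t_tx = L/R = 16000/580000000 = 0.0275862 ms.
Per-hop propagation t_prop = 15000/204000000 = 0.0735294 ms.
Pipeline fill: first packet needs 4·t_tx to clear all hops; remaining 3 packets each add one t_tx.
Total = (4+4-1)·t_tx + 4·t_prop = 7·0.0275862 + 4·0.0735294 = 0.487 ms.

0.487 ms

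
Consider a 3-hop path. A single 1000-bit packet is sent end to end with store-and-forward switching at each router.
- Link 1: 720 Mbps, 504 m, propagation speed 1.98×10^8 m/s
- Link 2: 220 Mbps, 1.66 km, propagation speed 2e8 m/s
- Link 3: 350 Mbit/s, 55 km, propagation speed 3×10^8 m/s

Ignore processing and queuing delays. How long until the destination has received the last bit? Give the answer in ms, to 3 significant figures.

Transmission delays (L/R per hop): 0.00138889, 0.00454545, 0.00285714 ms; sum = 0.00879149 ms.
Propagation delays (d/s per hop): 0.00254545, 0.0083, 0.183333 ms; sum = 0.194179 ms.
End-to-end = 0.203 ms.

0.203 ms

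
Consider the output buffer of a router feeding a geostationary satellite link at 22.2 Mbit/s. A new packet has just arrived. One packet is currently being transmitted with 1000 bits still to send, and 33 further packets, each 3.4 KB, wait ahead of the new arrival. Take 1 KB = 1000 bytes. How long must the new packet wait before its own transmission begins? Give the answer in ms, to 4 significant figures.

40.48 ms

Each queued packet: L/R = 27200/22200000 = 1.22523 ms.
33 queued → 40.4324 ms.
Plus remaining 1000 bits of current packet: 0.045045 ms.
Queuing delay = 40.48 ms.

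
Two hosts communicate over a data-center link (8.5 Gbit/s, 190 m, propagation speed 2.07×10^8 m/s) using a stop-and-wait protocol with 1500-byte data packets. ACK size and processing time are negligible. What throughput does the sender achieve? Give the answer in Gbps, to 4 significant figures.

t_tx = L/R = 12000/8500000000 = 1.41176e-06 s.
t_prop = 190/2.07e+08 = 9.17874e-07 s; RTT = 1.83575e-06 s.
Cycle = t_tx + RTT = 3.24751e-06 s.
Throughput = L / cycle = 12000 / 3.24751e-06 = 3.695 Gbps.

3.695 Gbps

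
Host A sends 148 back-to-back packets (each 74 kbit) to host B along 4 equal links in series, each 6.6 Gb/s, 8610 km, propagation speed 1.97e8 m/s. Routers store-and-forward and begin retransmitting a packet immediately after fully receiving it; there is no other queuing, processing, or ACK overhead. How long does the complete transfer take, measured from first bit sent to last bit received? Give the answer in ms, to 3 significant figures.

177 ms

Per-hop transmission t_tx = L/R = 74000/6600000000 = 0.0112121 ms.
Per-hop propagation t_prop = 8610000/197000000 = 43.7056 ms.
Pipeline fill: first packet needs 4·t_tx to clear all hops; remaining 147 packets each add one t_tx.
Total = (4+148-1)·t_tx + 4·t_prop = 151·0.0112121 + 4·43.7056 = 177 ms.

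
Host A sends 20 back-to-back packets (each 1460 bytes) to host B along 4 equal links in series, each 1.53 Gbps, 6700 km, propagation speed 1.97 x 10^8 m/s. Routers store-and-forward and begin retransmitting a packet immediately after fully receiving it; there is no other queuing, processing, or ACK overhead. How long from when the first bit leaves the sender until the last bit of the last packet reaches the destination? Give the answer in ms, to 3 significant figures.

136 ms

Per-hop transmission t_tx = L/R = 11680/1530000000 = 0.00763399 ms.
Per-hop propagation t_prop = 6700000/197000000 = 34.0102 ms.
Pipeline fill: first packet needs 4·t_tx to clear all hops; remaining 19 packets each add one t_tx.
Total = (4+20-1)·t_tx + 4·t_prop = 23·0.00763399 + 4·34.0102 = 136 ms.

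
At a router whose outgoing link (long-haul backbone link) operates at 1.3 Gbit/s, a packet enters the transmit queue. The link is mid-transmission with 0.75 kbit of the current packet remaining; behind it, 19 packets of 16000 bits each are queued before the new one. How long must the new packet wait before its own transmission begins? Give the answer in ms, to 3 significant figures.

0.234 ms

Each queued packet: L/R = 16000/1300000000 = 0.0123077 ms.
19 queued → 0.233846 ms.
Plus remaining 750 bits of current packet: 0.000576923 ms.
Queuing delay = 0.234 ms.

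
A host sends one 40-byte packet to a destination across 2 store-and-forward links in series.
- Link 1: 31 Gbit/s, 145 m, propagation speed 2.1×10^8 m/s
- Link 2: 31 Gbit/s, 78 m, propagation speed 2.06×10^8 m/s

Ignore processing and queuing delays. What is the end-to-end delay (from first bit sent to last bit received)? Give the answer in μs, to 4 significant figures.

1.090 μs

L = 40 × 8 = 320 bits.
Transmission delay per hop = L/R = 320/31000000000 = 0.0103226 μs; 2 hops → 0.0206452 μs.
Propagation delays (d/s per hop): 0.690476, 0.378641 μs; sum = 1.06912 μs.
End-to-end = 1.090 μs.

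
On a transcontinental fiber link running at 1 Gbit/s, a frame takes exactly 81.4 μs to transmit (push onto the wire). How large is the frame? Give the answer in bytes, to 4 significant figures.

10180 bytes

L = R × t_tx = 1000000000 b/s × 8.14e-05 s = 81400 bits.
In bytes: 81400 / 8 = 10180 bytes.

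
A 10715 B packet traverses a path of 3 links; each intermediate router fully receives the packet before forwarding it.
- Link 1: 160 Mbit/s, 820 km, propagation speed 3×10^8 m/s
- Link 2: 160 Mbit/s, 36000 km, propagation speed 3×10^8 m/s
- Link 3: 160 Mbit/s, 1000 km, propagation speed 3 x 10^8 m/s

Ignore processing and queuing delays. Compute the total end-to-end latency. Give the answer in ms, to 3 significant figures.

L = 10715 × 8 = 85720 bits.
Transmission delay per hop = L/R = 85720/160000000 = 0.53575 ms; 3 hops → 1.60725 ms.
Propagation delays (d/s per hop): 2.73333, 120, 3.33333 ms; sum = 126.067 ms.
End-to-end = 128 ms.

128 ms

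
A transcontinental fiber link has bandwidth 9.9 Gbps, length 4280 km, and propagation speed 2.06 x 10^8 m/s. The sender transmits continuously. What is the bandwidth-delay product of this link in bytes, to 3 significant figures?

Propagation delay = 4280000 / 206000000 = 0.0207767 s.
BDP = R × t_prop = 9900000000 × 0.0207767 = 205689000 bits.
In bytes: 205689000/8 = 25700000 bytes.

25700000 bytes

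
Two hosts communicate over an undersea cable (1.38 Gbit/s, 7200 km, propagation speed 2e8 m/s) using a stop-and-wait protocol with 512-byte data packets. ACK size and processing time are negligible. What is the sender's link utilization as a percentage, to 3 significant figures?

0.00412 %

t_tx = L/R = 4096/1380000000 = 2.96812e-06 s.
t_prop = 7200000/200000000 = 0.036 s; RTT = 0.072 s.
Cycle = t_tx + RTT = 0.072003 s.
Utilization = t_tx / cycle = 2.96812e-06/0.072003 = 0.00412 %.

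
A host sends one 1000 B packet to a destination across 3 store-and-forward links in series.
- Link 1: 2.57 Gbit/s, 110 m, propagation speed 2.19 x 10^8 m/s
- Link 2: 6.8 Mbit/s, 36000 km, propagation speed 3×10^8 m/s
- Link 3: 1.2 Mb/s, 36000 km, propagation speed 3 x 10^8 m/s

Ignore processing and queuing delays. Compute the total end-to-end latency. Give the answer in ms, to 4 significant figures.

L = 1000 × 8 = 8000 bits.
Transmission delays (L/R per hop): 0.00311284, 1.17647, 6.66667 ms; sum = 7.84625 ms.
Propagation delays (d/s per hop): 0.000502283, 120, 120 ms; sum = 240.001 ms.
End-to-end = 247.8 ms.

247.8 ms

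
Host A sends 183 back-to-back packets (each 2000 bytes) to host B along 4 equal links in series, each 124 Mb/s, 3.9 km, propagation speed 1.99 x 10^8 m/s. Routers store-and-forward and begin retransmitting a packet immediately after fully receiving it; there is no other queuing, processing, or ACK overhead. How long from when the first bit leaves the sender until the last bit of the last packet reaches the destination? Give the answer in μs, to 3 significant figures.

24100 μs

Per-hop transmission t_tx = L/R = 16000/124000000 = 129.032 μs.
Per-hop propagation t_prop = 3900/199000000 = 19.598 μs.
Pipeline fill: first packet needs 4·t_tx to clear all hops; remaining 182 packets each add one t_tx.
Total = (4+183-1)·t_tx + 4·t_prop = 186·129.032 + 4·19.598 = 24100 μs.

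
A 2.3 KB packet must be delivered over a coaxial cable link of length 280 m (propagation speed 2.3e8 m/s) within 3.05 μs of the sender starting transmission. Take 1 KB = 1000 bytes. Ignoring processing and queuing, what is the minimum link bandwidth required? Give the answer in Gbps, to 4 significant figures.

L = 18400 bits.
Propagation delay = 280 / 2.3e+08 = 1.21739 μs.
Transmission budget = 3.05 − 1.21739 = 1.83261 μs.
R ≥ L / t_tx = 18400 bits / 1.83261e-06 s = 10.04 Gbps.

10.04 Gbps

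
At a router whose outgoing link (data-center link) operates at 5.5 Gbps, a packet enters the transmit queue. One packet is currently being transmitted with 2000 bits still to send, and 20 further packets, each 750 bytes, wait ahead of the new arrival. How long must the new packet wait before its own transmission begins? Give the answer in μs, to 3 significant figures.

22.2 μs

Each queued packet: L/R = 6000/5500000000 = 1.09091 μs.
20 queued → 21.8182 μs.
Plus remaining 2000 bits of current packet: 0.363636 μs.
Queuing delay = 22.2 μs.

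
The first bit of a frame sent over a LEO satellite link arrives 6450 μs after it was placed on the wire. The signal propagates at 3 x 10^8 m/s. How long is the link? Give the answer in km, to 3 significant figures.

d = s × t_prop = 300000000 × 0.00645 = 1940 km.

1940 km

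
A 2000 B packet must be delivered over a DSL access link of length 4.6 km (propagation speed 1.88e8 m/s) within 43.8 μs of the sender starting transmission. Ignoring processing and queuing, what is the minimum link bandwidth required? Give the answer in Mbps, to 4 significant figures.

L = 16000 bits.
Propagation delay = 4600 / 188000000 = 24.4681 μs.
Transmission budget = 43.8 − 24.4681 = 19.3319 μs.
R ≥ L / t_tx = 16000 bits / 1.93319e-05 s = 827.6 Mbps.

827.6 Mbps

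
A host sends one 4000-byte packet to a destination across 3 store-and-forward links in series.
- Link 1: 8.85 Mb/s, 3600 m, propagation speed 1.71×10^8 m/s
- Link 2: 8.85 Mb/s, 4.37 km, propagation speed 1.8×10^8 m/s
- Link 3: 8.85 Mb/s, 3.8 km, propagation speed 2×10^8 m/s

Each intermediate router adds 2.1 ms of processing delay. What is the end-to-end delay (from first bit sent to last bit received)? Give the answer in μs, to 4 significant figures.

15110 μs

L = 4000 × 8 = 32000 bits.
Transmission delay per hop = L/R = 32000/8850000 = 3615.82 μs; 3 hops → 10847.5 μs.
Propagation delays (d/s per hop): 21.0526, 24.2778, 19 μs; sum = 64.3304 μs.
Processing at 2 router(s): 2 × 2.1 ms = 4200 μs.
End-to-end = 15110 μs.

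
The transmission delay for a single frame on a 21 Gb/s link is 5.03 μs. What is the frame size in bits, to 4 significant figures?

105600 bits

L = R × t_tx = 21000000000 b/s × 5.03e-06 s = 105630 bits.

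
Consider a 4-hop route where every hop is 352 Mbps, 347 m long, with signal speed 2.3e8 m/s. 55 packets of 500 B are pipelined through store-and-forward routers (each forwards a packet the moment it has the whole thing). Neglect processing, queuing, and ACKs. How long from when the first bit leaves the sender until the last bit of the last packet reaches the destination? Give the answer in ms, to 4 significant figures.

Per-hop transmission t_tx = L/R = 4000/352000000 = 0.0113636 ms.
Per-hop propagation t_prop = 347/2.3e+08 = 0.0015087 ms.
Pipeline fill: first packet needs 4·t_tx to clear all hops; remaining 54 packets each add one t_tx.
Total = (4+55-1)·t_tx + 4·t_prop = 58·0.0113636 + 4·0.0015087 = 0.6651 ms.

0.6651 ms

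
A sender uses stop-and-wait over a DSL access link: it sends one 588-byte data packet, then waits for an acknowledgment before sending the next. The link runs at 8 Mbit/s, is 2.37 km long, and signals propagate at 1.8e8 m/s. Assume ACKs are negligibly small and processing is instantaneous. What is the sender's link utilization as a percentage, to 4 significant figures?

t_tx = L/R = 4704/8000000 = 0.000588 s.
t_prop = 2370/180000000 = 1.31667e-05 s; RTT = 2.63333e-05 s.
Cycle = t_tx + RTT = 0.000614333 s.
Utilization = t_tx / cycle = 0.000588/0.000614333 = 95.71 %.

95.71 %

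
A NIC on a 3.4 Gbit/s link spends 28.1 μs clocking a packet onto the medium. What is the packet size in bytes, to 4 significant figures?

L = R × t_tx = 3400000000 b/s × 2.81e-05 s = 95540 bits.
In bytes: 95540 / 8 = 11940 bytes.

11940 bytes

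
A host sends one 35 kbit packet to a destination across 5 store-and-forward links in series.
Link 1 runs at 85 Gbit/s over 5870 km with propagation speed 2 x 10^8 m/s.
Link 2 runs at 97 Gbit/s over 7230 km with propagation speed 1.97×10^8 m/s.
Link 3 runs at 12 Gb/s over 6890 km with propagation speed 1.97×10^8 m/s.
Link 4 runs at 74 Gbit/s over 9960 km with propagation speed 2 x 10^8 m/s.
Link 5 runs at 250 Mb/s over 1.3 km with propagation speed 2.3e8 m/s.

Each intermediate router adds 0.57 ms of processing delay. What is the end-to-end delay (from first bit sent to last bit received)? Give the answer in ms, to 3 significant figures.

L = 35000 bits.
Transmission delays (L/R per hop): 0.000411765, 0.000360825, 0.00291667, 0.000472973, 0.14 ms; sum = 0.144162 ms.
Propagation delays (d/s per hop): 29.35, 36.7005, 34.9746, 49.8, 0.00565217 ms; sum = 150.831 ms.
Processing at 4 router(s): 4 × 0.57 ms = 2.28 ms.
End-to-end = 153 ms.

153 ms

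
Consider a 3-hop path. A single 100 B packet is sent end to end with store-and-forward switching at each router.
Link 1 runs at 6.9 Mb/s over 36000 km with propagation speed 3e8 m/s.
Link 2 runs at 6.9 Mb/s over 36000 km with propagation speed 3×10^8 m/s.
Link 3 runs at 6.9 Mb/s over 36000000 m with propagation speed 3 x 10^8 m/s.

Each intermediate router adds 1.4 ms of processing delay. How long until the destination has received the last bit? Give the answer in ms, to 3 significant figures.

363 ms

L = 100 × 8 = 800 bits.
Transmission delay per hop = L/R = 800/6900000 = 0.115942 ms; 3 hops → 0.347826 ms.
Propagation delays (d/s per hop): 120, 120, 120 ms; sum = 360 ms.
Processing at 2 router(s): 2 × 1.4 ms = 2.8 ms.
End-to-end = 363 ms.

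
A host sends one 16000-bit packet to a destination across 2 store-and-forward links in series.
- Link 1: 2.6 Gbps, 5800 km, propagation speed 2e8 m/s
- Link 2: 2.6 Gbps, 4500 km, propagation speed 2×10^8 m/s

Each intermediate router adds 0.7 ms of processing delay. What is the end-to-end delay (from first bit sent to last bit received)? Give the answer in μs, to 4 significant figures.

Transmission delay per hop = L/R = 16000/2600000000 = 6.15385 μs; 2 hops → 12.3077 μs.
Propagation delays (d/s per hop): 29000, 22500 μs; sum = 51500 μs.
Processing at 1 router(s): 1 × 0.7 ms = 700 μs.
End-to-end = 52210 μs.

52210 μs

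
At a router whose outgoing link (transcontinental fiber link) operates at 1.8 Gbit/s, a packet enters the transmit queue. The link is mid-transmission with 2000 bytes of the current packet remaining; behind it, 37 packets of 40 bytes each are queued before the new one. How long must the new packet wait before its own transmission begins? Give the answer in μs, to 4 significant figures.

15.47 μs

Each queued packet: L/R = 320/1800000000 = 0.177778 μs.
37 queued → 6.57778 μs.
Plus remaining 16000 bits of current packet: 8.88889 μs.
Queuing delay = 15.47 μs.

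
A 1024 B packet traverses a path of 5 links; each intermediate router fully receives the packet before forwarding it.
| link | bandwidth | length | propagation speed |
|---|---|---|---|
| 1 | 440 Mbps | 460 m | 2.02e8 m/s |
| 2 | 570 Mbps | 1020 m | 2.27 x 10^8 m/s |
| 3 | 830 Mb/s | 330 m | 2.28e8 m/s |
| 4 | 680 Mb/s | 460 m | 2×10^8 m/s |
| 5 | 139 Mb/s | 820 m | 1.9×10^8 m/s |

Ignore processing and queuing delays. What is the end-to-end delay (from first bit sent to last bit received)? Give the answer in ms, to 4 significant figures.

L = 1024 × 8 = 8192 bits.
Transmission delays (L/R per hop): 0.0186182, 0.0143719, 0.00986988, 0.0120471, 0.0589353 ms; sum = 0.113842 ms.
Propagation delays (d/s per hop): 0.00227723, 0.00449339, 0.00144737, 0.0023, 0.00431579 ms; sum = 0.0148338 ms.
End-to-end = 0.1287 ms.

0.1287 ms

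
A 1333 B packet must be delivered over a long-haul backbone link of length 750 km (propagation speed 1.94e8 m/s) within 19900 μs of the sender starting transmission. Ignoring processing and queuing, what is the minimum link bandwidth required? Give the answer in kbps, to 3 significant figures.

665 kbps

L = 10664 bits.
Propagation delay = 750000 / 194000000 = 3865.98 μs.
Transmission budget = 19900 − 3865.98 = 16034 μs.
R ≥ L / t_tx = 10664 bits / 0.016034 s = 665 kbps.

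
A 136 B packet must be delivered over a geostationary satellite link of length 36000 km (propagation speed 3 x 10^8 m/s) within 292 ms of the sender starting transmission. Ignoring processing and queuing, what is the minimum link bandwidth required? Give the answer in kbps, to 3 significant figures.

6.33 kbps

L = 1088 bits.
Propagation delay = 36000000 / 300000000 = 120 ms.
Transmission budget = 292 − 120 = 172 ms.
R ≥ L / t_tx = 1088 bits / 0.172 s = 6.33 kbps.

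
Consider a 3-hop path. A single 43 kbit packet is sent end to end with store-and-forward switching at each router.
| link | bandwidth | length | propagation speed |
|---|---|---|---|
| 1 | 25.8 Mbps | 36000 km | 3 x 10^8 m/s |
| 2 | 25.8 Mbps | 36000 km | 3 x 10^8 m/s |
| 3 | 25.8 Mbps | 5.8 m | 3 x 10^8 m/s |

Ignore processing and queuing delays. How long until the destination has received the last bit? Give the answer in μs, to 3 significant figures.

L = 43000 bits.
Transmission delay per hop = L/R = 43000/25800000 = 1666.67 μs; 3 hops → 5000 μs.
Propagation delays (d/s per hop): 120000, 120000, 0.0193333 μs; sum = 240000 μs.
End-to-end = 245000 μs.

245000 μs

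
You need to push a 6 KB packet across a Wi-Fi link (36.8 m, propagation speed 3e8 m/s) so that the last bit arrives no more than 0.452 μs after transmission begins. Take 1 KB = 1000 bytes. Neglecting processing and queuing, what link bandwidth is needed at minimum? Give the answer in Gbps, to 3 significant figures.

146 Gbps

L = 48000 bits.
Propagation delay = 36.8 / 300000000 = 0.122667 μs.
Transmission budget = 0.452 − 0.122667 = 0.329333 μs.
R ≥ L / t_tx = 48000 bits / 3.29333e-07 s = 146 Gbps.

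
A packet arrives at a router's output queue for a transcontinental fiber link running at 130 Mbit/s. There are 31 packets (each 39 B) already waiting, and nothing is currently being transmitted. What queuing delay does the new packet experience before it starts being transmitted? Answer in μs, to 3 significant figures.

74.4 μs

Each queued packet: L/R = 312/130000000 = 2.4 μs.
31 queued → 74.4 μs.
Queuing delay = 74.4 μs.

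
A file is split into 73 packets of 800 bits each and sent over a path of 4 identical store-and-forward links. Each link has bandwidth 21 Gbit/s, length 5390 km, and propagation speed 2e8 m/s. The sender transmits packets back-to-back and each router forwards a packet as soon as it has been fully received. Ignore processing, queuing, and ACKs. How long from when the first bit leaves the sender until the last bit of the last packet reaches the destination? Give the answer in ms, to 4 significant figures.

107.8 ms

Per-hop transmission t_tx = L/R = 800/21000000000 = 3.80952e-05 ms.
Per-hop propagation t_prop = 5390000/200000000 = 26.95 ms.
Pipeline fill: first packet needs 4·t_tx to clear all hops; remaining 72 packets each add one t_tx.
Total = (4+73-1)·t_tx + 4·t_prop = 76·3.80952e-05 + 4·26.95 = 107.8 ms.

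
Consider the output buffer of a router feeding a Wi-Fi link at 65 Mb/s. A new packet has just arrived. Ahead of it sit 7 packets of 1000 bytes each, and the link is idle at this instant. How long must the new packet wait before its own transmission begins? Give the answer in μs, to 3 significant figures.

862 μs

Each queued packet: L/R = 8000/65000000 = 123.077 μs.
7 queued → 861.538 μs.
Queuing delay = 862 μs.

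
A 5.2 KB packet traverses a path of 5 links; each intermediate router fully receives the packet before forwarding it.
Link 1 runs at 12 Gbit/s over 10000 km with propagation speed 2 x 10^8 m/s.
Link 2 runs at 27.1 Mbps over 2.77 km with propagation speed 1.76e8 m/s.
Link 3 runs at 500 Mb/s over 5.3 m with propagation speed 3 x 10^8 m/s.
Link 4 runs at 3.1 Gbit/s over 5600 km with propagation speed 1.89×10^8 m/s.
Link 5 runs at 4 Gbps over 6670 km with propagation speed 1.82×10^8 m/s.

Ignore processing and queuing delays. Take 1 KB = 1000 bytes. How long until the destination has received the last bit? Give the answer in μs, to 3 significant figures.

118000 μs

L = 41600 bits.
Transmission delays (L/R per hop): 3.46667, 1535.06, 83.2, 13.4194, 10.4 μs; sum = 1645.54 μs.
Propagation delays (d/s per hop): 50000, 15.7386, 0.0176667, 29629.6, 36648.4 μs; sum = 116294 μs.
End-to-end = 118000 μs.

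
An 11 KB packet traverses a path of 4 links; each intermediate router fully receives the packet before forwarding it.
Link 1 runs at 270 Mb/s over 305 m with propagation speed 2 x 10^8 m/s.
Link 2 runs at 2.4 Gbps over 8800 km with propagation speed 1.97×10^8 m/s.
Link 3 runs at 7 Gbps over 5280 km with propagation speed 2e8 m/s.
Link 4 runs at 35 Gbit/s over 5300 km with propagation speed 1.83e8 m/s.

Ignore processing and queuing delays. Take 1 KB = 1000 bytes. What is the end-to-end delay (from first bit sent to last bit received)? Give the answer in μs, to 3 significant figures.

L = 88000 bits.
Transmission delays (L/R per hop): 325.926, 36.6667, 12.5714, 2.51429 μs; sum = 377.678 μs.
Propagation delays (d/s per hop): 1.525, 44670.1, 26400, 28961.7 μs; sum = 100033 μs.
End-to-end = 100000 μs.

100000 μs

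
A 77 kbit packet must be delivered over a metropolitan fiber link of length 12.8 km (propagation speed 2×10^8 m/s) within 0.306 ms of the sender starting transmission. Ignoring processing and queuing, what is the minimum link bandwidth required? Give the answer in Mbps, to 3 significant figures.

318 Mbps

Propagation delay = 12800 / 200000000 = 0.064 ms.
Transmission budget = 0.306 − 0.064 = 0.242 ms.
R ≥ L / t_tx = 77000 bits / 0.000242 s = 318 Mbps.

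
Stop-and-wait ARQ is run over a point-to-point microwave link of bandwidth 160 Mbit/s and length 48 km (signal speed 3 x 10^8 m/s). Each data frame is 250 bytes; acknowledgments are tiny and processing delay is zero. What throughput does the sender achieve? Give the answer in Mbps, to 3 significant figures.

t_tx = L/R = 2000/160000000 = 1.25e-05 s.
t_prop = 48000/300000000 = 0.00016 s; RTT = 0.00032 s.
Cycle = t_tx + RTT = 0.0003325 s.
Throughput = L / cycle = 2000 / 0.0003325 = 6.02 Mbps.

6.02 Mbps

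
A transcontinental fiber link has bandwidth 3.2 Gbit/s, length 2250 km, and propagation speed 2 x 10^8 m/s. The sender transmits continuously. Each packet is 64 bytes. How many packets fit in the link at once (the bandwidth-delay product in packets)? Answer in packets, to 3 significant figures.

Propagation delay = 2250000 / 200000000 = 0.01125 s.
BDP = R × t_prop = 3200000000 × 0.01125 = 36000000 bits.
In packets of 512 bits: 70300 packets.

70300 packets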